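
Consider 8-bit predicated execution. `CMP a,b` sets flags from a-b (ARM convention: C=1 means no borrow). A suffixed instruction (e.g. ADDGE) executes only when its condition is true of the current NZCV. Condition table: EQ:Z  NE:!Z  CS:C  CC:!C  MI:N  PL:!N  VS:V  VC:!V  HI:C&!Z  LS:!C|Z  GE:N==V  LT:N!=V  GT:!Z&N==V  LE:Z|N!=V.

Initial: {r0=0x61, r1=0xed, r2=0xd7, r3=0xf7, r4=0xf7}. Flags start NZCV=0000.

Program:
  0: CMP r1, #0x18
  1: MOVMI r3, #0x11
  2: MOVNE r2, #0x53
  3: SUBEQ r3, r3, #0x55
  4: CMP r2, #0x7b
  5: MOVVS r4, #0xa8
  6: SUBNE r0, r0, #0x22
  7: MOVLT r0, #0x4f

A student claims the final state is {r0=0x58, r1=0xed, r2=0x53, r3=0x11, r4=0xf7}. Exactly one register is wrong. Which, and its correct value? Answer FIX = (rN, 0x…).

FIX = (r0, 0x4f)

[0] flags=1010 → (cmp)
[1] flags=1010 MI?T → r3=0x11
[2] flags=1010 NE?T → r2=0x53
[3] flags=1010 EQ?F → skip
[4] flags=1000 → (cmp)
[5] flags=1000 VS?F → skip
[6] flags=1000 NE?T → r0=0x3f
[7] flags=1000 LT?T → r0=0x4f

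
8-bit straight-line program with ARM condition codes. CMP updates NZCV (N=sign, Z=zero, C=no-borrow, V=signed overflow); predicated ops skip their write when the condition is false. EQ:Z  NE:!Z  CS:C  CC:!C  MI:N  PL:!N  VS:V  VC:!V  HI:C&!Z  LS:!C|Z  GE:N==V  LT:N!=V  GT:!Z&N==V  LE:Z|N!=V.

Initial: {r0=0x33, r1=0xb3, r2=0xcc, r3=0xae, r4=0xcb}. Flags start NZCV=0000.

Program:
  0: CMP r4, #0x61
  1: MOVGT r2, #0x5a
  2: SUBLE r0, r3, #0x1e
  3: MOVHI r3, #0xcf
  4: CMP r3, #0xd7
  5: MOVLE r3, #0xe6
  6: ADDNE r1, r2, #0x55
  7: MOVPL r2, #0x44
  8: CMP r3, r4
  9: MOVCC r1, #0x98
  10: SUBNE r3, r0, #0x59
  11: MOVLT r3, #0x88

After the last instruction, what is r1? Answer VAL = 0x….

0: ✓ CMP  NZCV=0011
1: · MOVGT
2: ✓ SUBLE  r0←0x90
3: ✓ MOVHI  r3←0xcf
4: ✓ CMP  NZCV=1000
5: ✓ MOVLE  r3←0xe6
6: ✓ ADDNE  r1←0x21
7: · MOVPL
8: ✓ CMP  NZCV=0010
9: · MOVCC
10: ✓ SUBNE  r3←0x37
11: · MOVLT

VAL = 0x21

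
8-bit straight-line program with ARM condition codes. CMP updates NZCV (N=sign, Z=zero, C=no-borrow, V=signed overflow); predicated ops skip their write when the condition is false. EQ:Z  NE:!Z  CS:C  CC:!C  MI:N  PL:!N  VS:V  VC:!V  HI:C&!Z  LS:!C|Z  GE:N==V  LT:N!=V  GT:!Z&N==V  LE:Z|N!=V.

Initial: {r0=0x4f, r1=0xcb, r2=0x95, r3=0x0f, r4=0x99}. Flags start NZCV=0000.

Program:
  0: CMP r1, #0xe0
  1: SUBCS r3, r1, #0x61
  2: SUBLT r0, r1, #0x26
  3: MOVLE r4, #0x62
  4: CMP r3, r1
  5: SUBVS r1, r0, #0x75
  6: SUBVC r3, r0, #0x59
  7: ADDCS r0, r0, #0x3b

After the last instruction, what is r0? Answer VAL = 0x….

VAL = 0xa5

[0] flags=1000 → (cmp)
[1] flags=1000 CS?F → skip
[2] flags=1000 LT?T → r0=0xa5
[3] flags=1000 LE?T → r4=0x62
[4] flags=0000 → (cmp)
[5] flags=0000 VS?F → skip
[6] flags=0000 VC?T → r3=0x4c
[7] flags=0000 CS?F → skip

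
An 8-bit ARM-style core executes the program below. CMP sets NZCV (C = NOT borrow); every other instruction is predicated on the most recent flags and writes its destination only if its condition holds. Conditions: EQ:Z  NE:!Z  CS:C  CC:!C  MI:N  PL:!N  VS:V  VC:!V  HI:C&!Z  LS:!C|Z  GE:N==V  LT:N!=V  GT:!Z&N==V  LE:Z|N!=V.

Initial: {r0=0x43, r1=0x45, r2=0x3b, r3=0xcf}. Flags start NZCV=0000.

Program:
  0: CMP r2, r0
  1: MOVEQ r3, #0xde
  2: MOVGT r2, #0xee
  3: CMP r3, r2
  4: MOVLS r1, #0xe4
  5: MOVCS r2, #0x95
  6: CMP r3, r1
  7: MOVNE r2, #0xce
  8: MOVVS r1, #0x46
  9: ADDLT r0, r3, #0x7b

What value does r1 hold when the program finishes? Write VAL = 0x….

VAL = 0x45

0: ✓ CMP  NZCV=1000
1: · MOVEQ
2: · MOVGT
3: ✓ CMP  NZCV=1010
4: · MOVLS
5: ✓ MOVCS  r2←0x95
6: ✓ CMP  NZCV=1010
7: ✓ MOVNE  r2←0xce
8: · MOVVS
9: ✓ ADDLT  r0←0x4a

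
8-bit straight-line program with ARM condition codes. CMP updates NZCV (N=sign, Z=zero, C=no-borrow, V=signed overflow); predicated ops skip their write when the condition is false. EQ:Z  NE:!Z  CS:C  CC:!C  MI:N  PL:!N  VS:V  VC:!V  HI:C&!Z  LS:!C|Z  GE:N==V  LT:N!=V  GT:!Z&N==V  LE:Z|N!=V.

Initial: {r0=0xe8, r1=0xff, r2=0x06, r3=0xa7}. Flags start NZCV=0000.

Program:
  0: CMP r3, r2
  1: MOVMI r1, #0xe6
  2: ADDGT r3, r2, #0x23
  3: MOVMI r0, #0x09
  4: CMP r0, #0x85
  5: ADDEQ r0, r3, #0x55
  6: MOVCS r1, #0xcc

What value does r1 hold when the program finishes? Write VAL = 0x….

VAL = 0xe6

0: ✓ CMP  NZCV=1010
1: ✓ MOVMI  r1←0xe6
2: · ADDGT
3: ✓ MOVMI  r0←0x09
4: ✓ CMP  NZCV=1001
5: · ADDEQ
6: · MOVCS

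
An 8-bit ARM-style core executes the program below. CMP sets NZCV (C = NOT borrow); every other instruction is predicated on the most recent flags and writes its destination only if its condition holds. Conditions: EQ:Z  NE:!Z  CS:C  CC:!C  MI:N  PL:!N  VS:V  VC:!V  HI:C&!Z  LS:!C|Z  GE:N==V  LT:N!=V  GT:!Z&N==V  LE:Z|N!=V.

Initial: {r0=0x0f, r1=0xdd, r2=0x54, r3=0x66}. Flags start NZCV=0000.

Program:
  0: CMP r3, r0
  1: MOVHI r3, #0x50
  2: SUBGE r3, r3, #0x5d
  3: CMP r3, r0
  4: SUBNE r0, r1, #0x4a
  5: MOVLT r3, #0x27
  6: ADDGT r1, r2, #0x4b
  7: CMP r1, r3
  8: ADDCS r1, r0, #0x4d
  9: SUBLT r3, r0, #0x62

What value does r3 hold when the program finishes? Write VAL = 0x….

[0] flags=0010 → (cmp)
[1] flags=0010 HI?T → r3=0x50
[2] flags=0010 GE?T → r3=0xf3
[3] flags=1010 → (cmp)
[4] flags=1010 NE?T → r0=0x93
[5] flags=1010 LT?T → r3=0x27
[6] flags=1010 GT?F → skip
[7] flags=1010 → (cmp)
[8] flags=1010 CS?T → r1=0xe0
[9] flags=1010 LT?T → r3=0x31

VAL = 0x31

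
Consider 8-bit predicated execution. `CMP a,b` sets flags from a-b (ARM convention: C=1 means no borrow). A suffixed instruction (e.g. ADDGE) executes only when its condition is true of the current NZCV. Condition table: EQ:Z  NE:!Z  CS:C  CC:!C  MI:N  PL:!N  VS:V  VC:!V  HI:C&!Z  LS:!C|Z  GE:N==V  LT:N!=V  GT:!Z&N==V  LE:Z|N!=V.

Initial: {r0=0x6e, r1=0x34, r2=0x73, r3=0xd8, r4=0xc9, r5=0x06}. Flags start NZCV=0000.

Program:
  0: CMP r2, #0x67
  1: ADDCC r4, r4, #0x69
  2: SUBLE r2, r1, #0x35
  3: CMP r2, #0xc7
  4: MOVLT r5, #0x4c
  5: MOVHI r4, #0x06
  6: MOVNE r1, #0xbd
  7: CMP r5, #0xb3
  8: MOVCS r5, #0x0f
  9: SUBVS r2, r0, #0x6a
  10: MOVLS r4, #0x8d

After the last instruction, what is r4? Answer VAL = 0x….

0: ✓ CMP  NZCV=0010
1: · ADDCC
2: · SUBLE
3: ✓ CMP  NZCV=1001
4: · MOVLT
5: · MOVHI
6: ✓ MOVNE  r1←0xbd
7: ✓ CMP  NZCV=0000
8: · MOVCS
9: · SUBVS
10: ✓ MOVLS  r4←0x8d

VAL = 0x8d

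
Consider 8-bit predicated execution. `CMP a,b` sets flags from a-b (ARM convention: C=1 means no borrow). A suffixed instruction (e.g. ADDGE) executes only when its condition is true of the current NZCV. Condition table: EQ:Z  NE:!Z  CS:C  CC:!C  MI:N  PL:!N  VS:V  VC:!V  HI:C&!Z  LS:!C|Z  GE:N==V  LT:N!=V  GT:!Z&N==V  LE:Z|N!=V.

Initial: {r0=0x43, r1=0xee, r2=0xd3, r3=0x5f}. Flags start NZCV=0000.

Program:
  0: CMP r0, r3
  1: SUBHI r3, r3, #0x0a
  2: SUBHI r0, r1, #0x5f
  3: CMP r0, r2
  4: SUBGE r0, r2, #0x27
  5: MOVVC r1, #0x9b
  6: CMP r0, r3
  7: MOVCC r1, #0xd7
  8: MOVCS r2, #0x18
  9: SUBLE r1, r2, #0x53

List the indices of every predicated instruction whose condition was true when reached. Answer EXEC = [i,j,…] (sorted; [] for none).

0: ✓ CMP  NZCV=1000
1: · SUBHI
2: · SUBHI
3: ✓ CMP  NZCV=0000
4: ✓ SUBGE  r0←0xac
5: ✓ MOVVC  r1←0x9b
6: ✓ CMP  NZCV=0011
7: · MOVCC
8: ✓ MOVCS  r2←0x18
9: ✓ SUBLE  r1←0xc5

EXEC = [4,5,8,9]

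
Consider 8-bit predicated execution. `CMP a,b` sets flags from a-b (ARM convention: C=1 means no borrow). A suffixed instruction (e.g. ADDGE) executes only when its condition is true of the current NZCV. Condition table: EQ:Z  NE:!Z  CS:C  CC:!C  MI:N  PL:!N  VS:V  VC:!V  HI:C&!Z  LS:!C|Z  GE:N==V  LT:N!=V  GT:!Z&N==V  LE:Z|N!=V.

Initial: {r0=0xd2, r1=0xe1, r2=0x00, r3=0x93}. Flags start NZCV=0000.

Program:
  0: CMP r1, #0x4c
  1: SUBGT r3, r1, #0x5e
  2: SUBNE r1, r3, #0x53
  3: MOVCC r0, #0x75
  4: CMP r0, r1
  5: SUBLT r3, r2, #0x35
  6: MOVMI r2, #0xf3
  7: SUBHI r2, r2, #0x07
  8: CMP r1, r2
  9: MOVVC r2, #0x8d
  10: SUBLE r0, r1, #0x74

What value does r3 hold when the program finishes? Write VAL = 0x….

[0] flags=1010 → (cmp)
[1] flags=1010 GT?F → skip
[2] flags=1010 NE?T → r1=0x40
[3] flags=1010 CC?F → skip
[4] flags=1010 → (cmp)
[5] flags=1010 LT?T → r3=0xcb
[6] flags=1010 MI?T → r2=0xf3
[7] flags=1010 HI?T → r2=0xec
[8] flags=0000 → (cmp)
[9] flags=0000 VC?T → r2=0x8d
[10] flags=0000 LE?F → skip

VAL = 0xcb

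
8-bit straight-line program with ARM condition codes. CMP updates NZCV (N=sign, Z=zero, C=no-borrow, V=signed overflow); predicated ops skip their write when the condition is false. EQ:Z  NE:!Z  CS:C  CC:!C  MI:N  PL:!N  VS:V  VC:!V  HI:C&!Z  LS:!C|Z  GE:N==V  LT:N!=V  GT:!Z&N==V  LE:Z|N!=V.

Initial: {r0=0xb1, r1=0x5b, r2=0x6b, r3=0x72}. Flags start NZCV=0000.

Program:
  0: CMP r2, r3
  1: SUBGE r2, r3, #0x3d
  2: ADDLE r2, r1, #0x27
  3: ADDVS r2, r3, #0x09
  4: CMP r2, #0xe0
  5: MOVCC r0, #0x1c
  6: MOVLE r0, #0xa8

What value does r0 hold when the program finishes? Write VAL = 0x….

0: ✓ CMP  NZCV=1000
1: · SUBGE
2: ✓ ADDLE  r2←0x82
3: · ADDVS
4: ✓ CMP  NZCV=1000
5: ✓ MOVCC  r0←0x1c
6: ✓ MOVLE  r0←0xa8

VAL = 0xa8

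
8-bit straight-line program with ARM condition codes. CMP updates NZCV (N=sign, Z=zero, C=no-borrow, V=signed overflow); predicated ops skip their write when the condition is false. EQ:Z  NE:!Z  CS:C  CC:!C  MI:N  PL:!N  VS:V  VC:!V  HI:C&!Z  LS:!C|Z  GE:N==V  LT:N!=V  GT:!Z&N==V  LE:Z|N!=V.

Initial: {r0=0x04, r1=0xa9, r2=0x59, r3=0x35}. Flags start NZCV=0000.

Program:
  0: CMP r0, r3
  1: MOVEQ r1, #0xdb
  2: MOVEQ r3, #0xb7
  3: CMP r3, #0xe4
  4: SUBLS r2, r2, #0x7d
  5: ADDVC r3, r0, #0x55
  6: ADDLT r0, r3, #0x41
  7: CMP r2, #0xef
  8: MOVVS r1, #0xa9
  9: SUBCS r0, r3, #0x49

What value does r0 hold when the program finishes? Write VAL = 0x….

[0] flags=1000 → (cmp)
[1] flags=1000 EQ?F → skip
[2] flags=1000 EQ?F → skip
[3] flags=0000 → (cmp)
[4] flags=0000 LS?T → r2=0xdc
[5] flags=0000 VC?T → r3=0x59
[6] flags=0000 LT?F → skip
[7] flags=1000 → (cmp)
[8] flags=1000 VS?F → skip
[9] flags=1000 CS?F → skip

VAL = 0x04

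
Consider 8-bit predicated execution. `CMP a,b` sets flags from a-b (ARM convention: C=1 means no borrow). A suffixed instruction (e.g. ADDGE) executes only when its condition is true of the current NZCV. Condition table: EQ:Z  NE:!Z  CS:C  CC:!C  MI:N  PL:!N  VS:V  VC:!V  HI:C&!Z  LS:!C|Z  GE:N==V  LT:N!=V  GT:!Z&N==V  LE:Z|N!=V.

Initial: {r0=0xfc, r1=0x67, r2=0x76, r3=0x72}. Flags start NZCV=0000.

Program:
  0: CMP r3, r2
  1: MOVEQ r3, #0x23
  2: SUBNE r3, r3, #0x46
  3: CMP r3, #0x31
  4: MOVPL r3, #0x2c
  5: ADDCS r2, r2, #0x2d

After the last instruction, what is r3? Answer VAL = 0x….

VAL = 0x2c

[0] flags=1000 → (cmp)
[1] flags=1000 EQ?F → skip
[2] flags=1000 NE?T → r3=0x2c
[3] flags=1000 → (cmp)
[4] flags=1000 PL?F → skip
[5] flags=1000 CS?F → skip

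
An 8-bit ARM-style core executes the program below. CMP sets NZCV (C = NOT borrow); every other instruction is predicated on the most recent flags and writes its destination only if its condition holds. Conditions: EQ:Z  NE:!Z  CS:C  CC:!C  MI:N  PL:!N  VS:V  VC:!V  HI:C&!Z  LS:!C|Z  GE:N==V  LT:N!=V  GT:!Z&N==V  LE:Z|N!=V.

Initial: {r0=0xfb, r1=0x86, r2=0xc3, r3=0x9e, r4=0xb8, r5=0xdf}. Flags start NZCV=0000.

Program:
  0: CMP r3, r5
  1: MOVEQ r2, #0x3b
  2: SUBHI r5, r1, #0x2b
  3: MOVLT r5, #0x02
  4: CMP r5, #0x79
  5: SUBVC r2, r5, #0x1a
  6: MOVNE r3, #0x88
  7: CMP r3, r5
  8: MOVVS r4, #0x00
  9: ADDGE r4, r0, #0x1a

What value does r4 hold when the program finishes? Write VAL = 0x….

VAL = 0xb8

[0] flags=1000 → (cmp)
[1] flags=1000 EQ?F → skip
[2] flags=1000 HI?F → skip
[3] flags=1000 LT?T → r5=0x02
[4] flags=1000 → (cmp)
[5] flags=1000 VC?T → r2=0xe8
[6] flags=1000 NE?T → r3=0x88
[7] flags=1010 → (cmp)
[8] flags=1010 VS?F → skip
[9] flags=1010 GE?F → skip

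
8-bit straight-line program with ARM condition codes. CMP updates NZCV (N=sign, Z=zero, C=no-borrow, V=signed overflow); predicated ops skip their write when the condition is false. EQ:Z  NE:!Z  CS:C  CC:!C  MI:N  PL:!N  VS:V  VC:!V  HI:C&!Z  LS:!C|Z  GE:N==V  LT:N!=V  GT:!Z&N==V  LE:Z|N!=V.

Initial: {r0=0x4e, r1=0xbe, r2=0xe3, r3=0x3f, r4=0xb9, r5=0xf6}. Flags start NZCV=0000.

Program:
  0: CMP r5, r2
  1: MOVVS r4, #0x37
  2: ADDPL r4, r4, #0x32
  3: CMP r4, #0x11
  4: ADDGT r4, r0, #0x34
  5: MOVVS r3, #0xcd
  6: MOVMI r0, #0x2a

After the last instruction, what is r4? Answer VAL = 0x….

VAL = 0xeb

0: ✓ CMP  NZCV=0010
1: · MOVVS
2: ✓ ADDPL  r4←0xeb
3: ✓ CMP  NZCV=1010
4: · ADDGT
5: · MOVVS
6: ✓ MOVMI  r0←0x2a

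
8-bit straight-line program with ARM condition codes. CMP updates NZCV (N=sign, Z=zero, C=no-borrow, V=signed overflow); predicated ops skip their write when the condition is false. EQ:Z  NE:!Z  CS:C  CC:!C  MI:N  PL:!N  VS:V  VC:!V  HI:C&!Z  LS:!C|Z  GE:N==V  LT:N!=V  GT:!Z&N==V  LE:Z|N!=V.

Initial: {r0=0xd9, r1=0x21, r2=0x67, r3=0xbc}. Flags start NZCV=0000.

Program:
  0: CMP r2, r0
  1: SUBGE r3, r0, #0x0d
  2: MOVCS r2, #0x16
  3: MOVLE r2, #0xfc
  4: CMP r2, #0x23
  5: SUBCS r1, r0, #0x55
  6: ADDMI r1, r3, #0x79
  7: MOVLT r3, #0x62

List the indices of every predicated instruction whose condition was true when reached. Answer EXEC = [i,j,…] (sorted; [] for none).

[0] flags=1001 → (cmp)
[1] flags=1001 GE?T → r3=0xcc
[2] flags=1001 CS?F → skip
[3] flags=1001 LE?F → skip
[4] flags=0010 → (cmp)
[5] flags=0010 CS?T → r1=0x84
[6] flags=0010 MI?F → skip
[7] flags=0010 LT?F → skip

EXEC = [1,5]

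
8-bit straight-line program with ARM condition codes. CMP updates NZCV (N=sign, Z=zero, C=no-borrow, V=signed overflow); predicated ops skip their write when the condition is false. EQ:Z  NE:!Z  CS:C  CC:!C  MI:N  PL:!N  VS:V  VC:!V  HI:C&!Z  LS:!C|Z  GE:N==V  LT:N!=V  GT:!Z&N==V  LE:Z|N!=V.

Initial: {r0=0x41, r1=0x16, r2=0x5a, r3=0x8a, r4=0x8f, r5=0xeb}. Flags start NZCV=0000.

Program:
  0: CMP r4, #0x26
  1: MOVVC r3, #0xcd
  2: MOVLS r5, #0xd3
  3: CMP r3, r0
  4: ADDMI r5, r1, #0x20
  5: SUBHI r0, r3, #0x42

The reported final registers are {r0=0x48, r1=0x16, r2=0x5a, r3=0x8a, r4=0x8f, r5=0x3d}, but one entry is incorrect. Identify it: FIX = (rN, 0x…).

FIX = (r5, 0xeb)

0: ✓ CMP  NZCV=0011
1: · MOVVC
2: · MOVLS
3: ✓ CMP  NZCV=0011
4: · ADDMI
5: ✓ SUBHI  r0←0x48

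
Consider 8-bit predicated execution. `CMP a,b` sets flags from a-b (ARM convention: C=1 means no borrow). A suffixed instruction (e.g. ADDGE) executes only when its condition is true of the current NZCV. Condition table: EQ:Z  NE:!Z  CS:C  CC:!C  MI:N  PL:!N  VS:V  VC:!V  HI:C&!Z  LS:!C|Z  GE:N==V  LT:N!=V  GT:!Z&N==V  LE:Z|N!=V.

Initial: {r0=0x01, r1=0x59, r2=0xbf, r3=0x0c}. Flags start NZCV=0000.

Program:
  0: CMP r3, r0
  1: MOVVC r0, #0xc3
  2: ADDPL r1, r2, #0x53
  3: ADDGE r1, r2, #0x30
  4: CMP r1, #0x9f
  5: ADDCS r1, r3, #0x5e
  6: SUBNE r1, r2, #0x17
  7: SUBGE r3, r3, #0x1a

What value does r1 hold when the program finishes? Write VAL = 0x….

VAL = 0xa8

[0] flags=0010 → (cmp)
[1] flags=0010 VC?T → r0=0xc3
[2] flags=0010 PL?T → r1=0x12
[3] flags=0010 GE?T → r1=0xef
[4] flags=0010 → (cmp)
[5] flags=0010 CS?T → r1=0x6a
[6] flags=0010 NE?T → r1=0xa8
[7] flags=0010 GE?T → r3=0xf2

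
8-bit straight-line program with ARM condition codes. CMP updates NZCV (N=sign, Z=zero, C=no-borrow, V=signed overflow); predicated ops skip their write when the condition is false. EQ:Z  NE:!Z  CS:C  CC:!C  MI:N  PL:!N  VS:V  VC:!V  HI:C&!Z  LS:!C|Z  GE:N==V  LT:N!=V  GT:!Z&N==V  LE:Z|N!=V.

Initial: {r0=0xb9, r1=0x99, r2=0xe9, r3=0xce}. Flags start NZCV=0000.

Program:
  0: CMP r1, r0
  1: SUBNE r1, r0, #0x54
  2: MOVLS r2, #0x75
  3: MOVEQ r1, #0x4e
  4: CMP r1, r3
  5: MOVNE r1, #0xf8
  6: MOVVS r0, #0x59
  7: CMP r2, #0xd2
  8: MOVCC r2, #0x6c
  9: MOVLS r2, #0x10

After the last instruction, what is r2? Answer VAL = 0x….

VAL = 0x10

0: ✓ CMP  NZCV=1000
1: ✓ SUBNE  r1←0x65
2: ✓ MOVLS  r2←0x75
3: · MOVEQ
4: ✓ CMP  NZCV=1001
5: ✓ MOVNE  r1←0xf8
6: ✓ MOVVS  r0←0x59
7: ✓ CMP  NZCV=1001
8: ✓ MOVCC  r2←0x6c
9: ✓ MOVLS  r2←0x10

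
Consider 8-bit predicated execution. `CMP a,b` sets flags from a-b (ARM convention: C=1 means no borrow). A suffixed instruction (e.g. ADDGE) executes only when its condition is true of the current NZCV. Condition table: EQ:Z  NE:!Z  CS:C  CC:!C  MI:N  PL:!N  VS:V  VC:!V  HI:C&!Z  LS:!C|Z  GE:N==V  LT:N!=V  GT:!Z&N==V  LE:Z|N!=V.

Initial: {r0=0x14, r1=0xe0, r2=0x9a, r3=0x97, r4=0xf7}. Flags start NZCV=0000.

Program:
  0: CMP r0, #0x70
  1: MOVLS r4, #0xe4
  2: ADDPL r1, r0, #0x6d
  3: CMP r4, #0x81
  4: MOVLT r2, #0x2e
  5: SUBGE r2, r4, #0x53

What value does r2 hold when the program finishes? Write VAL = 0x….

VAL = 0x91

0: ✓ CMP  NZCV=1000
1: ✓ MOVLS  r4←0xe4
2: · ADDPL
3: ✓ CMP  NZCV=0010
4: · MOVLT
5: ✓ SUBGE  r2←0x91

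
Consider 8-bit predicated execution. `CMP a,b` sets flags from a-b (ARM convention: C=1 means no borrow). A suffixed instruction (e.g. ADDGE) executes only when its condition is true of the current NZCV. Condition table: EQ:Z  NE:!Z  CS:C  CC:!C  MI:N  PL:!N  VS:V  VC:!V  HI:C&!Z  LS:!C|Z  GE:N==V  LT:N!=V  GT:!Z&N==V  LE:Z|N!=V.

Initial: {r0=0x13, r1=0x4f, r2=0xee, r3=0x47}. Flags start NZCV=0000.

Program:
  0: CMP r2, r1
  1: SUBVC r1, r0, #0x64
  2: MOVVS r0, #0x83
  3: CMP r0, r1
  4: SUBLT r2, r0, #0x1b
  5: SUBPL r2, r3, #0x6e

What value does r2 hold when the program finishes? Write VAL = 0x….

VAL = 0xd9

0: ✓ CMP  NZCV=1010
1: ✓ SUBVC  r1←0xaf
2: · MOVVS
3: ✓ CMP  NZCV=0000
4: · SUBLT
5: ✓ SUBPL  r2←0xd9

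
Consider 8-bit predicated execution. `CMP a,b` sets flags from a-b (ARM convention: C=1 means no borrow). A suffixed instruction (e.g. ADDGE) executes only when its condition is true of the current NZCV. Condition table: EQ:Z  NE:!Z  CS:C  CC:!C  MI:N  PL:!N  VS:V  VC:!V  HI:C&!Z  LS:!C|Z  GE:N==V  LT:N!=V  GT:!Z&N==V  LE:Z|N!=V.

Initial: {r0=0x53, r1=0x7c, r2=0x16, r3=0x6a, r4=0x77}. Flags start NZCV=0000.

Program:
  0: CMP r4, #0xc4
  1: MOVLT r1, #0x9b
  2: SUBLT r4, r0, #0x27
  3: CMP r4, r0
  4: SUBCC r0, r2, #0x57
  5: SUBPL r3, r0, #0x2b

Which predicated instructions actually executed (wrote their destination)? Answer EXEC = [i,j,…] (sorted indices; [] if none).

EXEC = [5]

0: ✓ CMP  NZCV=1001
1: · MOVLT
2: · SUBLT
3: ✓ CMP  NZCV=0010
4: · SUBCC
5: ✓ SUBPL  r3←0x28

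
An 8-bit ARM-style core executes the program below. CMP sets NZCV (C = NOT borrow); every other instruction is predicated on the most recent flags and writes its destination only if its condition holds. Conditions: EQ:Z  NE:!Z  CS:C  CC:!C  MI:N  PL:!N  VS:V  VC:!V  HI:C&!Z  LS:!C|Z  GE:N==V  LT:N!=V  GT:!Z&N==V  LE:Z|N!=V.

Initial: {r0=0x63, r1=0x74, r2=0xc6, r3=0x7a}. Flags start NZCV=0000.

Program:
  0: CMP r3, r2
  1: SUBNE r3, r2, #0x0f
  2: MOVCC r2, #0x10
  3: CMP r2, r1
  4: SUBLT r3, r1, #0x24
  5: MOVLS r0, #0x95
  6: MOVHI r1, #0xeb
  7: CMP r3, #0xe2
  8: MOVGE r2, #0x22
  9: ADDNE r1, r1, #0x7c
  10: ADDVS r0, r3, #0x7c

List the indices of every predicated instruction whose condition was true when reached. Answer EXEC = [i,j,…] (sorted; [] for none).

0: ✓ CMP  NZCV=1001
1: ✓ SUBNE  r3←0xb7
2: ✓ MOVCC  r2←0x10
3: ✓ CMP  NZCV=1000
4: ✓ SUBLT  r3←0x50
5: ✓ MOVLS  r0←0x95
6: · MOVHI
7: ✓ CMP  NZCV=0000
8: ✓ MOVGE  r2←0x22
9: ✓ ADDNE  r1←0xf0
10: · ADDVS

EXEC = [1,2,4,5,8,9]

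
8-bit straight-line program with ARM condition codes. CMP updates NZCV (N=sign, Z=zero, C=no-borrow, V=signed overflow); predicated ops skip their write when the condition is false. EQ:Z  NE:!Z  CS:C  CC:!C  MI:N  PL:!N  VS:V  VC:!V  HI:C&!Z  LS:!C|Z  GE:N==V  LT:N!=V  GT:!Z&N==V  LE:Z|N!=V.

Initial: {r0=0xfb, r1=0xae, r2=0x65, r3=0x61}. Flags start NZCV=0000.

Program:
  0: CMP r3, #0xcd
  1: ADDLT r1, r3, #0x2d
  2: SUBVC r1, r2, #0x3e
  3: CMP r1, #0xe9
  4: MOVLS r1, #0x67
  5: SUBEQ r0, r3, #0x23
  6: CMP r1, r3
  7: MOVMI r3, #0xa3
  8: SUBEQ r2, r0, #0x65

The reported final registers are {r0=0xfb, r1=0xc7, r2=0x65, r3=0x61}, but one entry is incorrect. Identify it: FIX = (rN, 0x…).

FIX = (r1, 0x67)

[0] flags=1001 → (cmp)
[1] flags=1001 LT?F → skip
[2] flags=1001 VC?F → skip
[3] flags=1000 → (cmp)
[4] flags=1000 LS?T → r1=0x67
[5] flags=1000 EQ?F → skip
[6] flags=0010 → (cmp)
[7] flags=0010 MI?F → skip
[8] flags=0010 EQ?F → skip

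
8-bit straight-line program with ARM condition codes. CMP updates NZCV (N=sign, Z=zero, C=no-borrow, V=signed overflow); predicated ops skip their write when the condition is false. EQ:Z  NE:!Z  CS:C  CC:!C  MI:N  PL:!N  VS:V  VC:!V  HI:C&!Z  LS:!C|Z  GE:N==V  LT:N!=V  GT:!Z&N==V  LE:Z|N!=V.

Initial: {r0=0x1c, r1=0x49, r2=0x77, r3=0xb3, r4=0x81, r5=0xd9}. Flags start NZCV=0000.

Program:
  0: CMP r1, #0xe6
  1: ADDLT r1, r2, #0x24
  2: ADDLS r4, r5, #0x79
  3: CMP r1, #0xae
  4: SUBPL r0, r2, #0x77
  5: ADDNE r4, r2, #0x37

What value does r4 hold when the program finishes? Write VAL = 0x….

[0] flags=0000 → (cmp)
[1] flags=0000 LT?F → skip
[2] flags=0000 LS?T → r4=0x52
[3] flags=1001 → (cmp)
[4] flags=1001 PL?F → skip
[5] flags=1001 NE?T → r4=0xae

VAL = 0xae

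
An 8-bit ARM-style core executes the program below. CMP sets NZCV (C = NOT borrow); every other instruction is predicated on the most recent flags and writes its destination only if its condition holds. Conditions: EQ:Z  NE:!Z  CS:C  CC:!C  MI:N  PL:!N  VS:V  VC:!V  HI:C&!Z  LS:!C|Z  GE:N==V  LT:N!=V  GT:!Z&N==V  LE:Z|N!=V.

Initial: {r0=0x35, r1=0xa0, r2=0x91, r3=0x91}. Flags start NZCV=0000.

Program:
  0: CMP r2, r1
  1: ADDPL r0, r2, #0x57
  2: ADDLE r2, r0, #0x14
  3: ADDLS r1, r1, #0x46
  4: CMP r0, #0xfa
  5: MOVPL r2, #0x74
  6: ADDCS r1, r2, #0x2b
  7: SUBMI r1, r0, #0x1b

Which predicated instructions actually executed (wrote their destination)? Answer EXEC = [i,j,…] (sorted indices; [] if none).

0: ✓ CMP  NZCV=1000
1: · ADDPL
2: ✓ ADDLE  r2←0x49
3: ✓ ADDLS  r1←0xe6
4: ✓ CMP  NZCV=0000
5: ✓ MOVPL  r2←0x74
6: · ADDCS
7: · SUBMI

EXEC = [2,3,5]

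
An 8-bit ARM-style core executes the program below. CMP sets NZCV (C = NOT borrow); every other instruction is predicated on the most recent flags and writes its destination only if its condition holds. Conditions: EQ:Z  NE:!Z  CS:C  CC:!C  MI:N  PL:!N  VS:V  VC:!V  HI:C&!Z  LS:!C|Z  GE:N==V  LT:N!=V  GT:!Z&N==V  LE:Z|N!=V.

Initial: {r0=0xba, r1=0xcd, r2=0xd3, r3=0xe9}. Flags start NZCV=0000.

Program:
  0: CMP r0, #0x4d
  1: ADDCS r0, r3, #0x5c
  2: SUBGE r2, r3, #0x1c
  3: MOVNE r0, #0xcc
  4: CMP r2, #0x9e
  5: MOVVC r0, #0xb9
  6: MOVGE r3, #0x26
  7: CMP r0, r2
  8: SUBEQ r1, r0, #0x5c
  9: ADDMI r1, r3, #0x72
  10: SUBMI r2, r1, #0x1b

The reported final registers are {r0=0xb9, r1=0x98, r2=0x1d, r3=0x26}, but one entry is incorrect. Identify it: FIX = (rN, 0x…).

FIX = (r2, 0x7d)

0: ✓ CMP  NZCV=0011
1: ✓ ADDCS  r0←0x45
2: · SUBGE
3: ✓ MOVNE  r0←0xcc
4: ✓ CMP  NZCV=0010
5: ✓ MOVVC  r0←0xb9
6: ✓ MOVGE  r3←0x26
7: ✓ CMP  NZCV=1000
8: · SUBEQ
9: ✓ ADDMI  r1←0x98
10: ✓ SUBMI  r2←0x7d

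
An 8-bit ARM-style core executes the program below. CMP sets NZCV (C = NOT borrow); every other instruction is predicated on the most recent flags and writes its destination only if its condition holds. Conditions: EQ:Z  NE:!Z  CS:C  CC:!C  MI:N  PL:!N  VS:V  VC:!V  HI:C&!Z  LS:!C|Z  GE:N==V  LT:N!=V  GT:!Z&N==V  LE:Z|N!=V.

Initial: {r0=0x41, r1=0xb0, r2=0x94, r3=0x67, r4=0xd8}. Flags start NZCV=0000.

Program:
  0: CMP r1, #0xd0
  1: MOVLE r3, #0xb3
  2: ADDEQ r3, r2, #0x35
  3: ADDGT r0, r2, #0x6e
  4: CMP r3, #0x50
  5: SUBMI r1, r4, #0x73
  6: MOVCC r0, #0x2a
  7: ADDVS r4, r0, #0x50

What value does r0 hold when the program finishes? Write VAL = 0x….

VAL = 0x41

[0] flags=1000 → (cmp)
[1] flags=1000 LE?T → r3=0xb3
[2] flags=1000 EQ?F → skip
[3] flags=1000 GT?F → skip
[4] flags=0011 → (cmp)
[5] flags=0011 MI?F → skip
[6] flags=0011 CC?F → skip
[7] flags=0011 VS?T → r4=0x91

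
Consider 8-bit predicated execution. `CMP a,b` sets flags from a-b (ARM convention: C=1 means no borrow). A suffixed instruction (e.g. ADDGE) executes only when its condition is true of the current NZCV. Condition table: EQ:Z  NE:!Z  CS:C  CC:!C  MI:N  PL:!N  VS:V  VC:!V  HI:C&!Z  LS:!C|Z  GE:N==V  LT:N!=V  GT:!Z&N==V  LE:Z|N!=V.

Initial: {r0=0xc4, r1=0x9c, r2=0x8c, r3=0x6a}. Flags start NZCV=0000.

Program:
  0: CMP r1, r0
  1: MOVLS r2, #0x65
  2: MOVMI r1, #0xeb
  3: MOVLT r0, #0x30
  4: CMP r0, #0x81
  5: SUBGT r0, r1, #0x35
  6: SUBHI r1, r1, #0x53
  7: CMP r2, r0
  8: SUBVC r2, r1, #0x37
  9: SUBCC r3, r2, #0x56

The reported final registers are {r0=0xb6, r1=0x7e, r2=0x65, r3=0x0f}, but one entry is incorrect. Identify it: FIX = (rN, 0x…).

FIX = (r1, 0xeb)

0: ✓ CMP  NZCV=1000
1: ✓ MOVLS  r2←0x65
2: ✓ MOVMI  r1←0xeb
3: ✓ MOVLT  r0←0x30
4: ✓ CMP  NZCV=1001
5: ✓ SUBGT  r0←0xb6
6: · SUBHI
7: ✓ CMP  NZCV=1001
8: · SUBVC
9: ✓ SUBCC  r3←0x0f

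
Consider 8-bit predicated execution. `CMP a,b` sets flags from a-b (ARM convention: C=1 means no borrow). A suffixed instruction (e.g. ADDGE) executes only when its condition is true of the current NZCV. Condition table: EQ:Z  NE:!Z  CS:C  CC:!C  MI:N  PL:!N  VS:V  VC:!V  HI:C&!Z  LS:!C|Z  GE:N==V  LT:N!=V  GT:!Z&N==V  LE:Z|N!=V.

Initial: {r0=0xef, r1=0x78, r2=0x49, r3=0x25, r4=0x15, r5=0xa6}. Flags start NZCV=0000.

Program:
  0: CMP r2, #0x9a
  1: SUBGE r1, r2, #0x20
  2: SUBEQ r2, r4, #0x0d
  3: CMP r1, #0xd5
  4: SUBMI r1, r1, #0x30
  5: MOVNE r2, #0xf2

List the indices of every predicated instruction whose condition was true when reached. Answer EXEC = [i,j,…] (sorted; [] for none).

[0] flags=1001 → (cmp)
[1] flags=1001 GE?T → r1=0x29
[2] flags=1001 EQ?F → skip
[3] flags=0000 → (cmp)
[4] flags=0000 MI?F → skip
[5] flags=0000 NE?T → r2=0xf2

EXEC = [1,5]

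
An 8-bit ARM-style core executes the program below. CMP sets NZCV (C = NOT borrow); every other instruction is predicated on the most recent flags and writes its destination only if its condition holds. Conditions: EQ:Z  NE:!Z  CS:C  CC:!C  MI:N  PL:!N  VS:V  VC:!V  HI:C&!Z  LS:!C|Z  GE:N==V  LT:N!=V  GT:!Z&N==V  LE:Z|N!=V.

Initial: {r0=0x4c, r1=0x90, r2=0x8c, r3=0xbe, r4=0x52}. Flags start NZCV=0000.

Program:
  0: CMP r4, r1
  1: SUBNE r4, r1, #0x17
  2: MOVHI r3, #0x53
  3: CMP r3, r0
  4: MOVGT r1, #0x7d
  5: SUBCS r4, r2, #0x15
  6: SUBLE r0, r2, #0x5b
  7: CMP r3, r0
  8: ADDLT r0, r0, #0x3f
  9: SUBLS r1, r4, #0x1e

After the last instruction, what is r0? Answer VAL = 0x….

VAL = 0x70

[0] flags=1001 → (cmp)
[1] flags=1001 NE?T → r4=0x79
[2] flags=1001 HI?F → skip
[3] flags=0011 → (cmp)
[4] flags=0011 GT?F → skip
[5] flags=0011 CS?T → r4=0x77
[6] flags=0011 LE?T → r0=0x31
[7] flags=1010 → (cmp)
[8] flags=1010 LT?T → r0=0x70
[9] flags=1010 LS?F → skip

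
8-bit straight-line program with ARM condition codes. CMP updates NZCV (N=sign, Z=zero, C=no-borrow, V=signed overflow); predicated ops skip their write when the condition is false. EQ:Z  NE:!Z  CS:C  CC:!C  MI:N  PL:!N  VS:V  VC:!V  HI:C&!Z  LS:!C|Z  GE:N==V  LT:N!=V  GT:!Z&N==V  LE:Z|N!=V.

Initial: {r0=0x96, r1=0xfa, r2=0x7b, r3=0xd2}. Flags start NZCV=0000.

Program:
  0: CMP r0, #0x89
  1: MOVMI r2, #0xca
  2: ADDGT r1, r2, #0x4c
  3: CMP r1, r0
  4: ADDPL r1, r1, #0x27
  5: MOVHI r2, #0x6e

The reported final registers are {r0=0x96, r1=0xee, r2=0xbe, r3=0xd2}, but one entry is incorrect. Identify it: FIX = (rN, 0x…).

[0] flags=0010 → (cmp)
[1] flags=0010 MI?F → skip
[2] flags=0010 GT?T → r1=0xc7
[3] flags=0010 → (cmp)
[4] flags=0010 PL?T → r1=0xee
[5] flags=0010 HI?T → r2=0x6e

FIX = (r2, 0x6e)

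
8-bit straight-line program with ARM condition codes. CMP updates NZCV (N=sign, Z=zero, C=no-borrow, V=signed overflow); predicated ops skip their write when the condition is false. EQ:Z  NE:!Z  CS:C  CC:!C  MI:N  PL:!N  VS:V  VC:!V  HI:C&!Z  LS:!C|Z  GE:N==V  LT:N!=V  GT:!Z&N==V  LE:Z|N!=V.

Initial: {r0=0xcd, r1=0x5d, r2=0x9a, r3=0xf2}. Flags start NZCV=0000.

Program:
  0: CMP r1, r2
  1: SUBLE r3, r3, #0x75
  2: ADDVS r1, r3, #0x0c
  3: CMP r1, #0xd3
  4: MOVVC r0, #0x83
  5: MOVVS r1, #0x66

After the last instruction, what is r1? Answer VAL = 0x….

VAL = 0xfe

0: ✓ CMP  NZCV=1001
1: · SUBLE
2: ✓ ADDVS  r1←0xfe
3: ✓ CMP  NZCV=0010
4: ✓ MOVVC  r0←0x83
5: · MOVVS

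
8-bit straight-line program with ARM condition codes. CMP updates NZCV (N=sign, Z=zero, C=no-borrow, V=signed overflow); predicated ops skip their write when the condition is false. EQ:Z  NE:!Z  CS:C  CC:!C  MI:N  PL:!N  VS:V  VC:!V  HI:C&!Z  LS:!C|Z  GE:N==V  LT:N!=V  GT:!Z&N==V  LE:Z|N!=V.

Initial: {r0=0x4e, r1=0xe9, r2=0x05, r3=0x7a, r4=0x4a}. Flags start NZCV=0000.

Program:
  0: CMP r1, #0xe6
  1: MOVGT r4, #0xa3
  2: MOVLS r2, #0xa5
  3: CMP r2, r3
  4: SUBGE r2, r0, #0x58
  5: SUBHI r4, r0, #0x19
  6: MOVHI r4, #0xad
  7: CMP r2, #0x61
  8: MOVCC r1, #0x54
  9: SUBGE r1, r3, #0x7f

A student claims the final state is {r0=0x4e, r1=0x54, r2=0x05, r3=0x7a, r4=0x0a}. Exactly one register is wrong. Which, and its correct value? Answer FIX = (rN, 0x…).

FIX = (r4, 0xa3)

[0] flags=0010 → (cmp)
[1] flags=0010 GT?T → r4=0xa3
[2] flags=0010 LS?F → skip
[3] flags=1000 → (cmp)
[4] flags=1000 GE?F → skip
[5] flags=1000 HI?F → skip
[6] flags=1000 HI?F → skip
[7] flags=1000 → (cmp)
[8] flags=1000 CC?T → r1=0x54
[9] flags=1000 GE?F → skip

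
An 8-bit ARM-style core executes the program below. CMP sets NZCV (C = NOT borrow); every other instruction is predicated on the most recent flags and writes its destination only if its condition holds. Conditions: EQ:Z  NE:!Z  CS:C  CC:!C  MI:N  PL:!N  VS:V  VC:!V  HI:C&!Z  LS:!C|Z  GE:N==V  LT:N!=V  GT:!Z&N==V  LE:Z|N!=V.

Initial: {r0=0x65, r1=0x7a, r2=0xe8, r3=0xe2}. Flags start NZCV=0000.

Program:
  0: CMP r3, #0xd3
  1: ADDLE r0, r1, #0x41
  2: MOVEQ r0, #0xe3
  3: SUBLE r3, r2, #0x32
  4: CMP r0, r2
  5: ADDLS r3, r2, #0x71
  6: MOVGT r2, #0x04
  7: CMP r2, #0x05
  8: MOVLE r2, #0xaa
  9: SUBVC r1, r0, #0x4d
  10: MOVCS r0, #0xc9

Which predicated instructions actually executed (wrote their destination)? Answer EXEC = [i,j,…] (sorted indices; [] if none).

[0] flags=0010 → (cmp)
[1] flags=0010 LE?F → skip
[2] flags=0010 EQ?F → skip
[3] flags=0010 LE?F → skip
[4] flags=0000 → (cmp)
[5] flags=0000 LS?T → r3=0x59
[6] flags=0000 GT?T → r2=0x04
[7] flags=1000 → (cmp)
[8] flags=1000 LE?T → r2=0xaa
[9] flags=1000 VC?T → r1=0x18
[10] flags=1000 CS?F → skip

EXEC = [5,6,8,9]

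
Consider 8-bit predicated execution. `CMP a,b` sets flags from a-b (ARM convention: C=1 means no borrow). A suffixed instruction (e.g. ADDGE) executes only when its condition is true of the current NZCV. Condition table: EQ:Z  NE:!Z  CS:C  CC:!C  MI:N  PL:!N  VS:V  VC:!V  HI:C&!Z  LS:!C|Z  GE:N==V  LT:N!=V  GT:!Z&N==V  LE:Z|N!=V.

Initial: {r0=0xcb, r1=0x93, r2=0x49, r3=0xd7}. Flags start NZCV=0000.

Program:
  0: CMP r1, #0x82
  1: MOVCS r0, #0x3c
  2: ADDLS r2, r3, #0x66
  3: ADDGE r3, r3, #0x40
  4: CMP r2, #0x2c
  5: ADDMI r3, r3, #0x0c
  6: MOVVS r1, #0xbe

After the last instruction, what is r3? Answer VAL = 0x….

[0] flags=0010 → (cmp)
[1] flags=0010 CS?T → r0=0x3c
[2] flags=0010 LS?F → skip
[3] flags=0010 GE?T → r3=0x17
[4] flags=0010 → (cmp)
[5] flags=0010 MI?F → skip
[6] flags=0010 VS?F → skip

VAL = 0x17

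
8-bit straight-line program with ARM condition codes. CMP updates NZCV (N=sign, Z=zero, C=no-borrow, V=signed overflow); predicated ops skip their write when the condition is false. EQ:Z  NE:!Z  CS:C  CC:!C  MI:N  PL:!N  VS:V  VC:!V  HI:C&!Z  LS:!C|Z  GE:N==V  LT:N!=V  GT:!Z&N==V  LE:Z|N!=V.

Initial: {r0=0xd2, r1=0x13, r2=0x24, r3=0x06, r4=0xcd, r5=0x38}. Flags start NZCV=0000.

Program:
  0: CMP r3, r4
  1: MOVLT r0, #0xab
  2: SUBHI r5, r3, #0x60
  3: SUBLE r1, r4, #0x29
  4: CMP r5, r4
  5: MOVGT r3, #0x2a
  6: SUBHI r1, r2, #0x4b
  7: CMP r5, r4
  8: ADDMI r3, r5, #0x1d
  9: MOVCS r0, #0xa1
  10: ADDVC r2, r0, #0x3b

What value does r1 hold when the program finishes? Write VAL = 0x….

0: ✓ CMP  NZCV=0000
1: · MOVLT
2: · SUBHI
3: · SUBLE
4: ✓ CMP  NZCV=0000
5: ✓ MOVGT  r3←0x2a
6: · SUBHI
7: ✓ CMP  NZCV=0000
8: · ADDMI
9: · MOVCS
10: ✓ ADDVC  r2←0x0d

VAL = 0x13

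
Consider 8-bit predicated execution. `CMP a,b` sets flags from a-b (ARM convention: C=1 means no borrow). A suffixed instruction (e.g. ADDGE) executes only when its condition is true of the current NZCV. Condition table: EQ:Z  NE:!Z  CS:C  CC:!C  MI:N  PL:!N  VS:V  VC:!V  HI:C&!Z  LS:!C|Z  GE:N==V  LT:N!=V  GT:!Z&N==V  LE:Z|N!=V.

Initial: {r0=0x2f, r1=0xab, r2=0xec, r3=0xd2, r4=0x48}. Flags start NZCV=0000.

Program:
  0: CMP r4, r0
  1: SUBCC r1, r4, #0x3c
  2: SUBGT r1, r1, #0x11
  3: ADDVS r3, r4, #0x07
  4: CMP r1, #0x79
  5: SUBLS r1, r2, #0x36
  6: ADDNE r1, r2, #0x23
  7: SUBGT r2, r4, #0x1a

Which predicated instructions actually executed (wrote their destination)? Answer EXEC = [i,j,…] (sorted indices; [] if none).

EXEC = [2,6]

0: ✓ CMP  NZCV=0010
1: · SUBCC
2: ✓ SUBGT  r1←0x9a
3: · ADDVS
4: ✓ CMP  NZCV=0011
5: · SUBLS
6: ✓ ADDNE  r1←0x0f
7: · SUBGT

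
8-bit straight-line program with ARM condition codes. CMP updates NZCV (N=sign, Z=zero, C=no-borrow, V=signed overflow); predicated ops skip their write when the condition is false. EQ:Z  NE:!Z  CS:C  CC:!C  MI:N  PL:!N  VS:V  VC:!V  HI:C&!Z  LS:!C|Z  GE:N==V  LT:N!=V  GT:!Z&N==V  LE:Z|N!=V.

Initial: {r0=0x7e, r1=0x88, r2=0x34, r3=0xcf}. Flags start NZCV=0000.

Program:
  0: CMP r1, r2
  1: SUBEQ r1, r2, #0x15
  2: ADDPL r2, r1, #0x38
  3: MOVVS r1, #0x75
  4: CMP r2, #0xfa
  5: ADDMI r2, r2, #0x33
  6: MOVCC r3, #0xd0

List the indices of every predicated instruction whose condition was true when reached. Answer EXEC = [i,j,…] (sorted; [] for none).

0: ✓ CMP  NZCV=0011
1: · SUBEQ
2: ✓ ADDPL  r2←0xc0
3: ✓ MOVVS  r1←0x75
4: ✓ CMP  NZCV=1000
5: ✓ ADDMI  r2←0xf3
6: ✓ MOVCC  r3←0xd0

EXEC = [2,3,5,6]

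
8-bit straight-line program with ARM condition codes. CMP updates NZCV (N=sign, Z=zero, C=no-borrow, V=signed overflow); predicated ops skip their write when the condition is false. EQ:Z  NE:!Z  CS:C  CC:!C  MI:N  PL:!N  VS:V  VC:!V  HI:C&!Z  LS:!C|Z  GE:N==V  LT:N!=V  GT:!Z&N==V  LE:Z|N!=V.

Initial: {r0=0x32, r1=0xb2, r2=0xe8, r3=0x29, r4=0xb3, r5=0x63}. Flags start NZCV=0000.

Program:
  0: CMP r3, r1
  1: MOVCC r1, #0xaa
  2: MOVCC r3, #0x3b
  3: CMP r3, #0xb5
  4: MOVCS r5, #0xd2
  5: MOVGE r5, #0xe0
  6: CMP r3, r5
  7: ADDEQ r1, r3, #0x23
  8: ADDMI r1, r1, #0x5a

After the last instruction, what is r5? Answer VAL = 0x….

[0] flags=0000 → (cmp)
[1] flags=0000 CC?T → r1=0xaa
[2] flags=0000 CC?T → r3=0x3b
[3] flags=1001 → (cmp)
[4] flags=1001 CS?F → skip
[5] flags=1001 GE?T → r5=0xe0
[6] flags=0000 → (cmp)
[7] flags=0000 EQ?F → skip
[8] flags=0000 MI?F → skip

VAL = 0xe0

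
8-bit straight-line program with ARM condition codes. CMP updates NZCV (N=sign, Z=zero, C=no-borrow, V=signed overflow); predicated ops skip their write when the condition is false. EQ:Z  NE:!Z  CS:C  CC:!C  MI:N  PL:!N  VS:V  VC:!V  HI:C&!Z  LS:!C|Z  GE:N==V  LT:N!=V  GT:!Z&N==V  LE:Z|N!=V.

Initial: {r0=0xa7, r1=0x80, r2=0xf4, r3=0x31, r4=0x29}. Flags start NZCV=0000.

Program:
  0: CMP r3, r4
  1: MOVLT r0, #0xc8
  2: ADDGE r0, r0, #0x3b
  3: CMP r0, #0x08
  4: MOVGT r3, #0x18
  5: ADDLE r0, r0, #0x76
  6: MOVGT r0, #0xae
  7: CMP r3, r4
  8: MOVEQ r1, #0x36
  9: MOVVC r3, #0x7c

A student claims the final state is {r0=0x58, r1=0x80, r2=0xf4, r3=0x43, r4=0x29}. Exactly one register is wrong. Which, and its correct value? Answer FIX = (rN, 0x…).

FIX = (r3, 0x7c)

0: ✓ CMP  NZCV=0010
1: · MOVLT
2: ✓ ADDGE  r0←0xe2
3: ✓ CMP  NZCV=1010
4: · MOVGT
5: ✓ ADDLE  r0←0x58
6: · MOVGT
7: ✓ CMP  NZCV=0010
8: · MOVEQ
9: ✓ MOVVC  r3←0x7c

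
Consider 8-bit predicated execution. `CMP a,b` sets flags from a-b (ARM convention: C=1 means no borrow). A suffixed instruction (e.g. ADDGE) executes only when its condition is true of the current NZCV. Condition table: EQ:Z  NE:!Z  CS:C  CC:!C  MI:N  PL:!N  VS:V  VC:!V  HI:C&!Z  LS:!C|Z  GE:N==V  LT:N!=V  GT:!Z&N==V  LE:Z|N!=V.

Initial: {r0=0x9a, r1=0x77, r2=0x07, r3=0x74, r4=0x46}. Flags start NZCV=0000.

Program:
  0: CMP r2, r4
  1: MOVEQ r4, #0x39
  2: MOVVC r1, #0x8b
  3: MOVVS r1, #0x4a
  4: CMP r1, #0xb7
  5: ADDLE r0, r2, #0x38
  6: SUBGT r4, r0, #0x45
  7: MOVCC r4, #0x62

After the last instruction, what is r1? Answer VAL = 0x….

0: ✓ CMP  NZCV=1000
1: · MOVEQ
2: ✓ MOVVC  r1←0x8b
3: · MOVVS
4: ✓ CMP  NZCV=1000
5: ✓ ADDLE  r0←0x3f
6: · SUBGT
7: ✓ MOVCC  r4←0x62

VAL = 0x8b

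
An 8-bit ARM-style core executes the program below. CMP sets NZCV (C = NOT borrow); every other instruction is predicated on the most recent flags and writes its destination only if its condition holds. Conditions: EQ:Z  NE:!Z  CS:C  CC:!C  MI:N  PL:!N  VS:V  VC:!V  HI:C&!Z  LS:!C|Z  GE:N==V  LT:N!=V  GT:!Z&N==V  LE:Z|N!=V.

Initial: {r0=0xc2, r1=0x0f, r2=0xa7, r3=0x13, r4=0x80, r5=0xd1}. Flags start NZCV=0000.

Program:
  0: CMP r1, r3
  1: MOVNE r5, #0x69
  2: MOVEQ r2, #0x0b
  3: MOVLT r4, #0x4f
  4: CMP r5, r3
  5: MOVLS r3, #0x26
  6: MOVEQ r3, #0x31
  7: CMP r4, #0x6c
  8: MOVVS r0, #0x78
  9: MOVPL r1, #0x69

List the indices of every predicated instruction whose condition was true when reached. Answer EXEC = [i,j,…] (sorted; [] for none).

EXEC = [1,3]

0: ✓ CMP  NZCV=1000
1: ✓ MOVNE  r5←0x69
2: · MOVEQ
3: ✓ MOVLT  r4←0x4f
4: ✓ CMP  NZCV=0010
5: · MOVLS
6: · MOVEQ
7: ✓ CMP  NZCV=1000
8: · MOVVS
9: · MOVPL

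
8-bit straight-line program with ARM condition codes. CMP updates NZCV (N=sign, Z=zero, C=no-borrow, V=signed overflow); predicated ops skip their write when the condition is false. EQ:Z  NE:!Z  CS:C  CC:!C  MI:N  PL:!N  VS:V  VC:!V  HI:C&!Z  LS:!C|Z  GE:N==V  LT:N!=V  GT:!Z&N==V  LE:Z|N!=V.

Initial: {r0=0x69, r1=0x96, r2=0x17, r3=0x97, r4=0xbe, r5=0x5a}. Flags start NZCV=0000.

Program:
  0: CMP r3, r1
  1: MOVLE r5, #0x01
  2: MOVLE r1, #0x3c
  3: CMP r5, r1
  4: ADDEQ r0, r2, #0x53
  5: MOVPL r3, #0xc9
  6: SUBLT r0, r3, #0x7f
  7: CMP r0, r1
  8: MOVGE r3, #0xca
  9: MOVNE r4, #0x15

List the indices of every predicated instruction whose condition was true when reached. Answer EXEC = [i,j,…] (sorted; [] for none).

EXEC = [8,9]

0: ✓ CMP  NZCV=0010
1: · MOVLE
2: · MOVLE
3: ✓ CMP  NZCV=1001
4: · ADDEQ
5: · MOVPL
6: · SUBLT
7: ✓ CMP  NZCV=1001
8: ✓ MOVGE  r3←0xca
9: ✓ MOVNE  r4←0x15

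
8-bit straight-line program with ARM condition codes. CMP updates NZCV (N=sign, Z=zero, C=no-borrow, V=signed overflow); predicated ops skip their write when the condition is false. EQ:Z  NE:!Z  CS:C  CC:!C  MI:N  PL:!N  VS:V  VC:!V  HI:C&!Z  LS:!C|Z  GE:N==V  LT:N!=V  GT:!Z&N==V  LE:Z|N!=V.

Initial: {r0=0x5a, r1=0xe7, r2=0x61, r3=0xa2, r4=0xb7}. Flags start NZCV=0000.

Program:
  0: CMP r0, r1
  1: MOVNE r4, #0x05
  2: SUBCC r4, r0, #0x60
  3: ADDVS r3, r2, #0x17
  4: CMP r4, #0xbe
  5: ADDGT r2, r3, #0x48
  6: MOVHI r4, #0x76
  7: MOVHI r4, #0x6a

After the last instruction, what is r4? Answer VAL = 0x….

VAL = 0x6a

0: ✓ CMP  NZCV=0000
1: ✓ MOVNE  r4←0x05
2: ✓ SUBCC  r4←0xfa
3: · ADDVS
4: ✓ CMP  NZCV=0010
5: ✓ ADDGT  r2←0xea
6: ✓ MOVHI  r4←0x76
7: ✓ MOVHI  r4←0x6a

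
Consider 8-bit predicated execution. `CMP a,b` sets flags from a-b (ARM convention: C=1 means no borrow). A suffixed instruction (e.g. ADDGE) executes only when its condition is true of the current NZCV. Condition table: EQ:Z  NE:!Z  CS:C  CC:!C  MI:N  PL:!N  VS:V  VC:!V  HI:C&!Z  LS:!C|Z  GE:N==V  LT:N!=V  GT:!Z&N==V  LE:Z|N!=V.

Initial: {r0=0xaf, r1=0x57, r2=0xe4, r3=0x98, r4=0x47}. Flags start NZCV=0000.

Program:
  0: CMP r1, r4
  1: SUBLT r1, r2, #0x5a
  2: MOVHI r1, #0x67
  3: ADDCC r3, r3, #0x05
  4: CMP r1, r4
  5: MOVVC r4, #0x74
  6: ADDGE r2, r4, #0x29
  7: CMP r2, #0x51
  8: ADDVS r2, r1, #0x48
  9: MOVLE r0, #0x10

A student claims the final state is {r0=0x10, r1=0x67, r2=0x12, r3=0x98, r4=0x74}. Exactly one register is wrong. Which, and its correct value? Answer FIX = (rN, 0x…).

[0] flags=0010 → (cmp)
[1] flags=0010 LT?F → skip
[2] flags=0010 HI?T → r1=0x67
[3] flags=0010 CC?F → skip
[4] flags=0010 → (cmp)
[5] flags=0010 VC?T → r4=0x74
[6] flags=0010 GE?T → r2=0x9d
[7] flags=0011 → (cmp)
[8] flags=0011 VS?T → r2=0xaf
[9] flags=0011 LE?T → r0=0x10

FIX = (r2, 0xaf)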